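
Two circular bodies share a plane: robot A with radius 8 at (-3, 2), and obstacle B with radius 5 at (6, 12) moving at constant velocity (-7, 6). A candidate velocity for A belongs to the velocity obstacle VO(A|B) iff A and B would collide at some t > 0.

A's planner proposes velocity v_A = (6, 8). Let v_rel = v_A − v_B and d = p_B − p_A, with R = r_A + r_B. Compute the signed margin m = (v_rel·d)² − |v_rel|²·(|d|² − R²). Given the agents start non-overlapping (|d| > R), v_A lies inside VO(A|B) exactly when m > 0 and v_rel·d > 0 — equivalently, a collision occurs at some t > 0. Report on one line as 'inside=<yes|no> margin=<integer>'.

d = (9, 10),  |d|² = 181;  R = 8+5 = 13,  c = 181−13² = 12
v_rel = (13, 2),  |v_rel|² = 173;  v_rel·d = (13)·(9) + (2)·(10) = 137
173·t² − 274·t + 12 = 0  ⇒  m = 137² − 173·12 = 16693
m = 16693 > 0,  v_rel·d = 137 > 0  ⇒  inside

inside=yes margin=16693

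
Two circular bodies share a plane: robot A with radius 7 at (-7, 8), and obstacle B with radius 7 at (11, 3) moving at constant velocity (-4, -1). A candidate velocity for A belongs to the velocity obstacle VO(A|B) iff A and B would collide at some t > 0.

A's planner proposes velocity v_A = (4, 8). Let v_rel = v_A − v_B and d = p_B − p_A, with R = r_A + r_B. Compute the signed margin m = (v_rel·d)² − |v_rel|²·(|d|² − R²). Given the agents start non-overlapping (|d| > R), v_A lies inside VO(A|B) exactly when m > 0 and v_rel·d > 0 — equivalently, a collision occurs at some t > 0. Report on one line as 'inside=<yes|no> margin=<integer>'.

d = (18, -5),  |d|² = 349;  R = 7+7 = 14,  c = 349−14² = 153
v_rel = (8, 9),  |v_rel|² = 145;  v_rel·d = (8)·(18) + (9)·(-5) = 99
145·t² − 198·t + 153 = 0  ⇒  m = 99² − 145·153 = -12384
m = -12384 < 0,  v_rel·d = 99 > 0  ⇒  outside

inside=no margin=-12384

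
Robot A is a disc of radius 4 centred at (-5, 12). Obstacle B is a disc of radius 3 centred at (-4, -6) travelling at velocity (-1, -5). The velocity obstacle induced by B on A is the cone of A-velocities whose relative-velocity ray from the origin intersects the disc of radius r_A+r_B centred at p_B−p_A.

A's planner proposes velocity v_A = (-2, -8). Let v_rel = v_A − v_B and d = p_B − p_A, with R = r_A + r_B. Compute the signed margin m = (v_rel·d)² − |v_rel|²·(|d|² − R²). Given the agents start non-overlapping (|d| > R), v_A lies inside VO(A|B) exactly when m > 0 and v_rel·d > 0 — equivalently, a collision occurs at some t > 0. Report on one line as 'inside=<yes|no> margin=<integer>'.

d = (1, -18),  |d|² = 325;  R = 4+3 = 7,  c = 325−7² = 276
v_rel = (-1, -3),  |v_rel|² = 10;  v_rel·d = (-1)·(1) + (-3)·(-18) = 53
10·t² − 106·t + 276 = 0  ⇒  m = 53² − 10·276 = 49
m = 49 > 0,  v_rel·d = 53 > 0  ⇒  inside

inside=yes margin=49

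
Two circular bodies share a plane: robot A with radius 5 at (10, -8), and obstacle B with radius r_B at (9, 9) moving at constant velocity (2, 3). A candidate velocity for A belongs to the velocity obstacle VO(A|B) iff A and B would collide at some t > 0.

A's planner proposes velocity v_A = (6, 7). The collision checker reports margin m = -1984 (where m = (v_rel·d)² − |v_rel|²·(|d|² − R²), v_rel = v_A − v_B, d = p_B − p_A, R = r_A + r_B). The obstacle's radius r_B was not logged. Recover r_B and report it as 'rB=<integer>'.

m = -1984
d = (-1, 17);  v_rel = (4, 4),  |v_rel|² = 32
v_rel×d = (4)·(17) − (4)·(-1) = 72
since m = R²·32 − 72²:  R² = (5184 + -1984) / 32 = 100
R = √100 = 10  ⇒  r_B = 10 − 5 = 5

rB=5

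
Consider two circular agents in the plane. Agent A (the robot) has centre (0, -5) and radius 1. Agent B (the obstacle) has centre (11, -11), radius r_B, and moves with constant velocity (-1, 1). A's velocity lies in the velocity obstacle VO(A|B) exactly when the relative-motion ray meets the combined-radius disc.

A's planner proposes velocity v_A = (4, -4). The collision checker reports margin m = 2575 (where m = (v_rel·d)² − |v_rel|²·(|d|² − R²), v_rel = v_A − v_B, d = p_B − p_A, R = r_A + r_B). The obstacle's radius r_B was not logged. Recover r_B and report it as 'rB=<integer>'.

m = 2575
d = (11, -6);  v_rel = (5, -5),  |v_rel|² = 50
v_rel×d = (5)·(-6) − (-5)·(11) = 25
since m = R²·50 − 25²:  R² = (625 + 2575) / 50 = 64
R = √64 = 8  ⇒  r_B = 8 − 1 = 7

rB=7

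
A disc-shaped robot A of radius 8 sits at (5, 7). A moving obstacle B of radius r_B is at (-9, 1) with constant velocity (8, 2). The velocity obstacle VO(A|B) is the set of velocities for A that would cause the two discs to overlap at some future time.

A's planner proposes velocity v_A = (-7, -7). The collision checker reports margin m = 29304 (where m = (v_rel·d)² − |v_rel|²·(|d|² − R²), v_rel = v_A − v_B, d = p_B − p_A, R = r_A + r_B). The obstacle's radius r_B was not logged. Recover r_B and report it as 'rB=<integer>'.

m = 29304
d = (-14, -6);  v_rel = (-15, -9),  |v_rel|² = 306
v_rel×d = (-15)·(-6) − (-9)·(-14) = -36
since m = R²·306 − (-36)²:  R² = (1296 + 29304) / 306 = 100
R = √100 = 10  ⇒  r_B = 10 − 8 = 2

rB=2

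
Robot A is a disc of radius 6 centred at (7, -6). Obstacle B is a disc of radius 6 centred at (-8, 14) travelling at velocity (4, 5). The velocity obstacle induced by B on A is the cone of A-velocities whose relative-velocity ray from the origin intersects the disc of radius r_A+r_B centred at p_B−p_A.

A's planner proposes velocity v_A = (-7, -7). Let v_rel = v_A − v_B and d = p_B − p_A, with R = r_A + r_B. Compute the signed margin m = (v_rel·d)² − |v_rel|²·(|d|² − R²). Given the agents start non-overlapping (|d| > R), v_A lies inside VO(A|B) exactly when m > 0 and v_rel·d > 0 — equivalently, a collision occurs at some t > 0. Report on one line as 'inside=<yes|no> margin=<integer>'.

d = (-15, 20),  |d|² = 625;  R = 6+6 = 12,  c = 625−12² = 481
v_rel = (-11, -12),  |v_rel|² = 265;  v_rel·d = (-11)·(-15) + (-12)·(20) = -75
265·t² + 150·t + 481 = 0  ⇒  m = (-75)² − 265·481 = -121840
m = -121840 < 0,  v_rel·d = -75 < 0  ⇒  outside

inside=no margin=-121840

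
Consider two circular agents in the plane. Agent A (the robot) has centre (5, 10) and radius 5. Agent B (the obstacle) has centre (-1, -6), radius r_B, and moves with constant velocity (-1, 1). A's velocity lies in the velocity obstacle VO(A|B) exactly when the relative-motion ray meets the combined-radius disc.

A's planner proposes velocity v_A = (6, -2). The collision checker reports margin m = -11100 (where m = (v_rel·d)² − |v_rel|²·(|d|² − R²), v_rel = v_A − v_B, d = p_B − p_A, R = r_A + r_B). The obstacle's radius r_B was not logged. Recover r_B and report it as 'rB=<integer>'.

m = -11100
d = (-6, -16);  v_rel = (7, -3),  |v_rel|² = 58
v_rel×d = (7)·(-16) − (-3)·(-6) = -130
since m = R²·58 − (-130)²:  R² = (16900 + -11100) / 58 = 100
R = √100 = 10  ⇒  r_B = 10 − 5 = 5

rB=5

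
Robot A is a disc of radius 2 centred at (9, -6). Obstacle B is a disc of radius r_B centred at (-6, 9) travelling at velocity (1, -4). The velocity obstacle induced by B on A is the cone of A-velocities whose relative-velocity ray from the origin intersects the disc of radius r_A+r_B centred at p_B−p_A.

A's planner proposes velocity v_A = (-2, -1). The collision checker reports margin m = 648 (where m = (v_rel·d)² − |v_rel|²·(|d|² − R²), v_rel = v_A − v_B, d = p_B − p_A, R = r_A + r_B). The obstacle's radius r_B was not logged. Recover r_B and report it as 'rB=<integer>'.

m = 648
d = (-15, 15);  v_rel = (-3, 3),  |v_rel|² = 18
v_rel×d = (-3)·(15) − (3)·(-15) = 0
since m = R²·18 − 0²:  R² = (0 + 648) / 18 = 36
R = √36 = 6  ⇒  r_B = 6 − 2 = 4

rB=4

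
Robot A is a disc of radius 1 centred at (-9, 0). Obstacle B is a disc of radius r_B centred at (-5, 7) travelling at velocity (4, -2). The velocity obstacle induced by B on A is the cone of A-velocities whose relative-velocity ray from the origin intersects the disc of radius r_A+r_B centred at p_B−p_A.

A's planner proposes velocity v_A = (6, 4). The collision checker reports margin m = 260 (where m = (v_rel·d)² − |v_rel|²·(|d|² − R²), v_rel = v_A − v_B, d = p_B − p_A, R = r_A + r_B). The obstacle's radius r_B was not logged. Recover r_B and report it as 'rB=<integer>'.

m = 260
d = (4, 7);  v_rel = (2, 6),  |v_rel|² = 40
v_rel×d = (2)·(7) − (6)·(4) = -10
since m = R²·40 − (-10)²:  R² = (100 + 260) / 40 = 9
R = √9 = 3  ⇒  r_B = 3 − 1 = 2

rB=2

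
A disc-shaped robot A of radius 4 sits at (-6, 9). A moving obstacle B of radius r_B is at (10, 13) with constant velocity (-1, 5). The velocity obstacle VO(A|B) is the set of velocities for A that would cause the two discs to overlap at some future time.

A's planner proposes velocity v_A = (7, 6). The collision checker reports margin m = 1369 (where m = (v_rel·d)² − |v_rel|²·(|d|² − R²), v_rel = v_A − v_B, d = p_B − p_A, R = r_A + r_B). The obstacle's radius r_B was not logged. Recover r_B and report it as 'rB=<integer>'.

m = 1369
d = (16, 4);  v_rel = (8, 1),  |v_rel|² = 65
v_rel×d = (8)·(4) − (1)·(16) = 16
since m = R²·65 − 16²:  R² = (256 + 1369) / 65 = 25
R = √25 = 5  ⇒  r_B = 5 − 4 = 1

rB=1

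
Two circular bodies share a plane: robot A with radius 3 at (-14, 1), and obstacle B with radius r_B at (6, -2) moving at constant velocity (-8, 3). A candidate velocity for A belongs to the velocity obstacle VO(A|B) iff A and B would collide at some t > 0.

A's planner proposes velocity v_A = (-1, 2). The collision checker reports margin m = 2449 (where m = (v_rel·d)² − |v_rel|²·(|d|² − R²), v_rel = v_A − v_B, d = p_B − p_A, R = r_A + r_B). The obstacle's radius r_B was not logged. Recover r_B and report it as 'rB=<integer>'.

m = 2449
d = (20, -3);  v_rel = (7, -1),  |v_rel|² = 50
v_rel×d = (7)·(-3) − (-1)·(20) = -1
since m = R²·50 − (-1)²:  R² = (1 + 2449) / 50 = 49
R = √49 = 7  ⇒  r_B = 7 − 3 = 4

rB=4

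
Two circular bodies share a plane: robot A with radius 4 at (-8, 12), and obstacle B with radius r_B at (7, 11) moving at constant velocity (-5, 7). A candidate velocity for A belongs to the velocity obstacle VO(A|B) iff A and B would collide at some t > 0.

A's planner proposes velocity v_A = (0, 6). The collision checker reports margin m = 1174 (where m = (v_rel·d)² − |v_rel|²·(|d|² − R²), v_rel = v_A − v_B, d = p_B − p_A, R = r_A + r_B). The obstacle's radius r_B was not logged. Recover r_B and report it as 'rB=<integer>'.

m = 1174
d = (15, -1);  v_rel = (5, -1),  |v_rel|² = 26
v_rel×d = (5)·(-1) − (-1)·(15) = 10
since m = R²·26 − 10²:  R² = (100 + 1174) / 26 = 49
R = √49 = 7  ⇒  r_B = 7 − 4 = 3

rB=3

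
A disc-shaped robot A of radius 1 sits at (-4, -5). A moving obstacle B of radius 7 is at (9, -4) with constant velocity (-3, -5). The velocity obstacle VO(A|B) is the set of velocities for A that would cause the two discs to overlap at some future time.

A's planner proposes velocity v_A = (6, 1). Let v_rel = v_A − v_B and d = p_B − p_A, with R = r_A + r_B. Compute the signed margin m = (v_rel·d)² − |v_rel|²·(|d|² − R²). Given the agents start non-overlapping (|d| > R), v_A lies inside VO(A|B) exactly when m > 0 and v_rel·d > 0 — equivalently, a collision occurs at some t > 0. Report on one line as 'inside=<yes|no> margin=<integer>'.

d = (13, 1),  |d|² = 170;  R = 1+7 = 8,  c = 170−8² = 106
v_rel = (9, 6),  |v_rel|² = 117;  v_rel·d = (9)·(13) + (6)·(1) = 123
117·t² − 246·t + 106 = 0  ⇒  m = 123² − 117·106 = 2727
m = 2727 > 0,  v_rel·d = 123 > 0  ⇒  inside

inside=yes margin=2727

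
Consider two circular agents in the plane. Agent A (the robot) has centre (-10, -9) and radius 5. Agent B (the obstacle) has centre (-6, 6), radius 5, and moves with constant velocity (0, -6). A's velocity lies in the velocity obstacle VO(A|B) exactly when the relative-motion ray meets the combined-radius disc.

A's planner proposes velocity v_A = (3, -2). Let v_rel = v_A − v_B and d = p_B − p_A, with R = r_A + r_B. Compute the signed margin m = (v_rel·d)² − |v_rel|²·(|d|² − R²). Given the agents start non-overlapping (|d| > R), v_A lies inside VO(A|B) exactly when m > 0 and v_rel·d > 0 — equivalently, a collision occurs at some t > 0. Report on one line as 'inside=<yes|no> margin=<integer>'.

d = (4, 15),  |d|² = 241;  R = 5+5 = 10,  c = 241−10² = 141
v_rel = (3, 4),  |v_rel|² = 25;  v_rel·d = (3)·(4) + (4)·(15) = 72
25·t² − 144·t + 141 = 0  ⇒  m = 72² − 25·141 = 1659
m = 1659 > 0,  v_rel·d = 72 > 0  ⇒  inside

inside=yes margin=1659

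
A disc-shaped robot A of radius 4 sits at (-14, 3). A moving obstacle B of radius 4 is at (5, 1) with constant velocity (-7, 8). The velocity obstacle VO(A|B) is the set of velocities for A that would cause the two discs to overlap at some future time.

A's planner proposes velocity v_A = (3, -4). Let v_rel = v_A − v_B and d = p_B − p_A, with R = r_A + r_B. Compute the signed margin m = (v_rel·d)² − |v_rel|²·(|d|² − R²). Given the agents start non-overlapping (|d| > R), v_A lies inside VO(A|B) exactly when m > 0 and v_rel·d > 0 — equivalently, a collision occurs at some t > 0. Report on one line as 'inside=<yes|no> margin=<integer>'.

d = (19, -2),  |d|² = 365;  R = 4+4 = 8,  c = 365−8² = 301
v_rel = (10, -12),  |v_rel|² = 244;  v_rel·d = (10)·(19) + (-12)·(-2) = 214
244·t² − 428·t + 301 = 0  ⇒  m = 214² − 244·301 = -27648
m = -27648 < 0,  v_rel·d = 214 > 0  ⇒  outside

inside=no margin=-27648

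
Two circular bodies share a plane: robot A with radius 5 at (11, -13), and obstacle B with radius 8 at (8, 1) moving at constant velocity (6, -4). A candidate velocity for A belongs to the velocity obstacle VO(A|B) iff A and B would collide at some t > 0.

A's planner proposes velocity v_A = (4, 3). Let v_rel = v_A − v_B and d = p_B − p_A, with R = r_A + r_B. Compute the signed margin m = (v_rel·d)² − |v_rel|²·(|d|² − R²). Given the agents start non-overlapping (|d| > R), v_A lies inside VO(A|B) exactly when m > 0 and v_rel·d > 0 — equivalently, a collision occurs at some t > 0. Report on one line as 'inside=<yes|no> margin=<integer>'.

d = (-3, 14),  |d|² = 205;  R = 5+8 = 13,  c = 205−13² = 36
v_rel = (-2, 7),  |v_rel|² = 53;  v_rel·d = (-2)·(-3) + (7)·(14) = 104
53·t² − 208·t + 36 = 0  ⇒  m = 104² − 53·36 = 8908
m = 8908 > 0,  v_rel·d = 104 > 0  ⇒  inside

inside=yes margin=8908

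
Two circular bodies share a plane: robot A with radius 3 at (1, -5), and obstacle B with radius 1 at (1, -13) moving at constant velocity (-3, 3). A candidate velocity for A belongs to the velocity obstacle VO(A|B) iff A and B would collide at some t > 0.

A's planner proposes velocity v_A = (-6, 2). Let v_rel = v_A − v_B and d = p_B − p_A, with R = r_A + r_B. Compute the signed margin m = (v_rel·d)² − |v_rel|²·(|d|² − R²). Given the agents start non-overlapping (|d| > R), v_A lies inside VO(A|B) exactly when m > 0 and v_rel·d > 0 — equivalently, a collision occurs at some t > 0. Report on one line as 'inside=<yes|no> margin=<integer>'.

d = (0, -8),  |d|² = 64;  R = 3+1 = 4,  c = 64−4² = 48
v_rel = (-3, -1),  |v_rel|² = 10;  v_rel·d = (-3)·(0) + (-1)·(-8) = 8
10·t² − 16·t + 48 = 0  ⇒  m = 8² − 10·48 = -416
m = -416 < 0,  v_rel·d = 8 > 0  ⇒  outside

inside=no margin=-416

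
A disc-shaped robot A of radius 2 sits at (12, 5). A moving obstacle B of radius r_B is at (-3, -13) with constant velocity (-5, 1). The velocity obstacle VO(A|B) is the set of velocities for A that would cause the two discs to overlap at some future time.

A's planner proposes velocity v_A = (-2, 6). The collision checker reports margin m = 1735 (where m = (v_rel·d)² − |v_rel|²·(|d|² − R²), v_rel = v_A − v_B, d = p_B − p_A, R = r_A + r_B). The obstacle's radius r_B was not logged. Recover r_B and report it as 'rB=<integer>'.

m = 1735
d = (-15, -18);  v_rel = (3, 5),  |v_rel|² = 34
v_rel×d = (3)·(-18) − (5)·(-15) = 21
since m = R²·34 − 21²:  R² = (441 + 1735) / 34 = 64
R = √64 = 8  ⇒  r_B = 8 − 2 = 6

rB=6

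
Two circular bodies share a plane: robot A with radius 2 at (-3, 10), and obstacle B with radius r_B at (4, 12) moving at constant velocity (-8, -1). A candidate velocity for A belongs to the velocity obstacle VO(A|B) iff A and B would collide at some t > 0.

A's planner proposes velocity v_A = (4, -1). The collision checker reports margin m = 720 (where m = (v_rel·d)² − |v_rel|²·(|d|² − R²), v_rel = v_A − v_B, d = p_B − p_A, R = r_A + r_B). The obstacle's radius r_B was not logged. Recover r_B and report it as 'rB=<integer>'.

m = 720
d = (7, 2);  v_rel = (12, 0),  |v_rel|² = 144
v_rel×d = (12)·(2) − (0)·(7) = 24
since m = R²·144 − 24²:  R² = (576 + 720) / 144 = 9
R = √9 = 3  ⇒  r_B = 3 − 2 = 1

rB=1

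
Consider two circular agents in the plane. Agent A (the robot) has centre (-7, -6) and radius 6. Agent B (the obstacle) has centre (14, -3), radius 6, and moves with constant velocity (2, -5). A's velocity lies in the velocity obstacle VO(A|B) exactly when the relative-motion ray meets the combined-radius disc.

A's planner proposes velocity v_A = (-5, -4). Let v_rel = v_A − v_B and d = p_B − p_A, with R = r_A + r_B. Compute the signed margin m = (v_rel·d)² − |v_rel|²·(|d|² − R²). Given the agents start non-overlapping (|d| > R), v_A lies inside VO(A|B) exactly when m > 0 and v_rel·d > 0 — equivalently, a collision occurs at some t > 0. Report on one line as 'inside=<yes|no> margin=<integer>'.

d = (21, 3),  |d|² = 450;  R = 6+6 = 12,  c = 450−12² = 306
v_rel = (-7, 1),  |v_rel|² = 50;  v_rel·d = (-7)·(21) + (1)·(3) = -144
50·t² + 288·t + 306 = 0  ⇒  m = (-144)² − 50·306 = 5436
m = 5436 > 0,  v_rel·d = -144 < 0  ⇒  outside

inside=no margin=5436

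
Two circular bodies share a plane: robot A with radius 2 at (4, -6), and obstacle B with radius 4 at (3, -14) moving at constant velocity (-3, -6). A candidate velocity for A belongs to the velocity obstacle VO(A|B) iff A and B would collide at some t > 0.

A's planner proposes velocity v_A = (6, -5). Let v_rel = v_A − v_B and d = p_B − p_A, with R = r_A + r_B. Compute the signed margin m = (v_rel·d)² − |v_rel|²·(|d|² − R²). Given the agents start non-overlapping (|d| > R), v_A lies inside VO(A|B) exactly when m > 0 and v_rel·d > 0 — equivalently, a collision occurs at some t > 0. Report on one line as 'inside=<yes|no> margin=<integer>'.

d = (-1, -8),  |d|² = 65;  R = 2+4 = 6,  c = 65−6² = 29
v_rel = (9, 1),  |v_rel|² = 82;  v_rel·d = (9)·(-1) + (1)·(-8) = -17
82·t² + 34·t + 29 = 0  ⇒  m = (-17)² − 82·29 = -2089
m = -2089 < 0,  v_rel·d = -17 < 0  ⇒  outside

inside=no margin=-2089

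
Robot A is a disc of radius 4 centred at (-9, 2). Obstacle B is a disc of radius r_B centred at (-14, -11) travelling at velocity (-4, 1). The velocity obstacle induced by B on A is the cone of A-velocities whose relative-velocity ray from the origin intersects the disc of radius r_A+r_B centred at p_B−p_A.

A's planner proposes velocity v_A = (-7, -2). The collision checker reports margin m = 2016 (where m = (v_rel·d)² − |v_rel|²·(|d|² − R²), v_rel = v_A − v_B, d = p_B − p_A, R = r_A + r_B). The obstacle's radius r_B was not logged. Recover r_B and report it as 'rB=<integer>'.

m = 2016
d = (-5, -13);  v_rel = (-3, -3),  |v_rel|² = 18
v_rel×d = (-3)·(-13) − (-3)·(-5) = 24
since m = R²·18 − 24²:  R² = (576 + 2016) / 18 = 144
R = √144 = 12  ⇒  r_B = 12 − 4 = 8

rB=8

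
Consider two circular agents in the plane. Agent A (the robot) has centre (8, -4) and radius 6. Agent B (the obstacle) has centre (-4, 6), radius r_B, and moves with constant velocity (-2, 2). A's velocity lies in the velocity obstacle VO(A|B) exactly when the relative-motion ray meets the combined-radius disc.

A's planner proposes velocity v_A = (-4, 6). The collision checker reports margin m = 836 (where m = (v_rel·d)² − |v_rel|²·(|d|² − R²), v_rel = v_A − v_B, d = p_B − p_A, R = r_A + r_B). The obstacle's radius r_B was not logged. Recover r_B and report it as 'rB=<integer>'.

m = 836
d = (-12, 10);  v_rel = (-2, 4),  |v_rel|² = 20
v_rel×d = (-2)·(10) − (4)·(-12) = 28
since m = R²·20 − 28²:  R² = (784 + 836) / 20 = 81
R = √81 = 9  ⇒  r_B = 9 − 6 = 3

rB=3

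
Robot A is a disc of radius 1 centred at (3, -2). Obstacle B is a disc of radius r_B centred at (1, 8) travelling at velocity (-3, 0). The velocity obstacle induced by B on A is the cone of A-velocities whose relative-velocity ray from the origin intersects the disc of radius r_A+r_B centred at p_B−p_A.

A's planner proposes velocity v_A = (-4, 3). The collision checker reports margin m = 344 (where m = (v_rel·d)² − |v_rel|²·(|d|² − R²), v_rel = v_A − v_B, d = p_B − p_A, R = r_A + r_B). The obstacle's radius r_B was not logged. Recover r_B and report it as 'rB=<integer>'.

m = 344
d = (-2, 10);  v_rel = (-1, 3),  |v_rel|² = 10
v_rel×d = (-1)·(10) − (3)·(-2) = -4
since m = R²·10 − (-4)²:  R² = (16 + 344) / 10 = 36
R = √36 = 6  ⇒  r_B = 6 − 1 = 5

rB=5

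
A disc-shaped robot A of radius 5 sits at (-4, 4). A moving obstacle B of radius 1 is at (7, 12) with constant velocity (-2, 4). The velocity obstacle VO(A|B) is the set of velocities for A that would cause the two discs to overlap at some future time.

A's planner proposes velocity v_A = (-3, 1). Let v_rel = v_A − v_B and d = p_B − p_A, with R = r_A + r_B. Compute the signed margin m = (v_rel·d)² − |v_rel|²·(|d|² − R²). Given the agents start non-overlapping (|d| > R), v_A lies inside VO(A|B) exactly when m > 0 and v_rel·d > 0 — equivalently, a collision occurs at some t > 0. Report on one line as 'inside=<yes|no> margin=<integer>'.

d = (11, 8),  |d|² = 185;  R = 5+1 = 6,  c = 185−6² = 149
v_rel = (-1, -3),  |v_rel|² = 10;  v_rel·d = (-1)·(11) + (-3)·(8) = -35
10·t² + 70·t + 149 = 0  ⇒  m = (-35)² − 10·149 = -265
m = -265 < 0,  v_rel·d = -35 < 0  ⇒  outside

inside=no margin=-265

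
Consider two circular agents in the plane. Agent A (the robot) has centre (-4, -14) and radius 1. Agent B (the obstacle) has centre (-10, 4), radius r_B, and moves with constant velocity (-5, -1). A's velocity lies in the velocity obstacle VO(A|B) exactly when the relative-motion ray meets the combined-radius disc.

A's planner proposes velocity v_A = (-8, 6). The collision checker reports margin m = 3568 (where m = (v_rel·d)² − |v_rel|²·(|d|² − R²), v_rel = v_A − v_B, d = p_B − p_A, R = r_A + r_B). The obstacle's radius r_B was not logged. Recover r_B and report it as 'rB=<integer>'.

m = 3568
d = (-6, 18);  v_rel = (-3, 7),  |v_rel|² = 58
v_rel×d = (-3)·(18) − (7)·(-6) = -12
since m = R²·58 − (-12)²:  R² = (144 + 3568) / 58 = 64
R = √64 = 8  ⇒  r_B = 8 − 1 = 7

rB=7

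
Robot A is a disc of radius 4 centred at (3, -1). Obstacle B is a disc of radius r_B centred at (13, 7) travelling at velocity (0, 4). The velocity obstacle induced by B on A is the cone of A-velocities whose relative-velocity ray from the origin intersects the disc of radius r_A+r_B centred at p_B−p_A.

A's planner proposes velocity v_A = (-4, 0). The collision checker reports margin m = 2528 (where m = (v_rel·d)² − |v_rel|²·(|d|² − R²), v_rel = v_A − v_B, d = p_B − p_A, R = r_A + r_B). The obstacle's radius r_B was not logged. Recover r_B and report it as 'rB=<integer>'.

m = 2528
d = (10, 8);  v_rel = (-4, -4),  |v_rel|² = 32
v_rel×d = (-4)·(8) − (-4)·(10) = 8
since m = R²·32 − 8²:  R² = (64 + 2528) / 32 = 81
R = √81 = 9  ⇒  r_B = 9 − 4 = 5

rB=5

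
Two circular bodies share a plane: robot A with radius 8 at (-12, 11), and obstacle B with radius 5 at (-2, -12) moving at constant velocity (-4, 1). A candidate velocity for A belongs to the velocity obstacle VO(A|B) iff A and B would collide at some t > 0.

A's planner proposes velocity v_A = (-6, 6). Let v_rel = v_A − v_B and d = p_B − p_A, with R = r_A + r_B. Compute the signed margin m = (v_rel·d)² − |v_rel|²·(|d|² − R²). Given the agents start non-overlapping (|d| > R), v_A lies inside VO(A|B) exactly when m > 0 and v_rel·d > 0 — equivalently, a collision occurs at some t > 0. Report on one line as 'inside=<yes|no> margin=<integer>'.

d = (10, -23),  |d|² = 629;  R = 8+5 = 13,  c = 629−13² = 460
v_rel = (-2, 5),  |v_rel|² = 29;  v_rel·d = (-2)·(10) + (5)·(-23) = -135
29·t² + 270·t + 460 = 0  ⇒  m = (-135)² − 29·460 = 4885
m = 4885 > 0,  v_rel·d = -135 < 0  ⇒  outside

inside=no margin=4885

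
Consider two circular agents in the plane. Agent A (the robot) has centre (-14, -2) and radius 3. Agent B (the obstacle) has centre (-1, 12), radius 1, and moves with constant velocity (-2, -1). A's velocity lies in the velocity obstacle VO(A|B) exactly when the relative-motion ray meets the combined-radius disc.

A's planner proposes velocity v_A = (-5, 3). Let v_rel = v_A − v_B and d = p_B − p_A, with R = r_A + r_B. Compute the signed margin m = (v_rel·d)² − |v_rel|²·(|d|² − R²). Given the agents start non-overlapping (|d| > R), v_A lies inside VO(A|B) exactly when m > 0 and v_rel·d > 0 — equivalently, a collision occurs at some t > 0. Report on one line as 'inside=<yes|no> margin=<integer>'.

d = (13, 14),  |d|² = 365;  R = 3+1 = 4,  c = 365−4² = 349
v_rel = (-3, 4),  |v_rel|² = 25;  v_rel·d = (-3)·(13) + (4)·(14) = 17
25·t² − 34·t + 349 = 0  ⇒  m = 17² − 25·349 = -8436
m = -8436 < 0,  v_rel·d = 17 > 0  ⇒  outside

inside=no margin=-8436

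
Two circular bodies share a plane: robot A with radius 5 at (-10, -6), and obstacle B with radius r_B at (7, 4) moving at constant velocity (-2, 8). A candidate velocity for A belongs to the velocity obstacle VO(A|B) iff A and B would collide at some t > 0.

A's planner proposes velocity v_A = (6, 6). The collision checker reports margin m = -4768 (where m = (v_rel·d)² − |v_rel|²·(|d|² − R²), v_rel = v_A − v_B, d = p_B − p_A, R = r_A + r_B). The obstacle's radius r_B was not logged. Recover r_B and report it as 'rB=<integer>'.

m = -4768
d = (17, 10);  v_rel = (8, -2),  |v_rel|² = 68
v_rel×d = (8)·(10) − (-2)·(17) = 114
since m = R²·68 − 114²:  R² = (12996 + -4768) / 68 = 121
R = √121 = 11  ⇒  r_B = 11 − 5 = 6

rB=6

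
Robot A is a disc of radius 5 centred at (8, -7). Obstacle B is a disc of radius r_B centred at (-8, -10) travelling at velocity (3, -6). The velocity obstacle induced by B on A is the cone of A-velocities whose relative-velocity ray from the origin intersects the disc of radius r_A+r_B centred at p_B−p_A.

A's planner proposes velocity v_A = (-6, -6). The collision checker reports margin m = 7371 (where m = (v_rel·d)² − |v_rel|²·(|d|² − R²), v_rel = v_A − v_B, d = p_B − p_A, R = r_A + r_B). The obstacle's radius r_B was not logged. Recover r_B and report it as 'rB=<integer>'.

m = 7371
d = (-16, -3);  v_rel = (-9, 0),  |v_rel|² = 81
v_rel×d = (-9)·(-3) − (0)·(-16) = 27
since m = R²·81 − 27²:  R² = (729 + 7371) / 81 = 100
R = √100 = 10  ⇒  r_B = 10 − 5 = 5

rB=5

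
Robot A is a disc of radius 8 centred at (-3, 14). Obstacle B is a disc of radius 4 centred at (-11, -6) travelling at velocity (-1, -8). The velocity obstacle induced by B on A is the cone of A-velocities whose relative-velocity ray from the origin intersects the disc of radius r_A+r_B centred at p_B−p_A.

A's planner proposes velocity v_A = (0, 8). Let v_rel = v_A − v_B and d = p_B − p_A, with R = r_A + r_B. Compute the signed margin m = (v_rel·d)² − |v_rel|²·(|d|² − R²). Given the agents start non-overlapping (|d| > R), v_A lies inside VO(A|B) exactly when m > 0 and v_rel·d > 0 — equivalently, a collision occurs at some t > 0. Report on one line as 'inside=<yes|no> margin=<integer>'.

d = (-8, -20),  |d|² = 464;  R = 8+4 = 12,  c = 464−12² = 320
v_rel = (1, 16),  |v_rel|² = 257;  v_rel·d = (1)·(-8) + (16)·(-20) = -328
257·t² + 656·t + 320 = 0  ⇒  m = (-328)² − 257·320 = 25344
m = 25344 > 0,  v_rel·d = -328 < 0  ⇒  outside

inside=no margin=25344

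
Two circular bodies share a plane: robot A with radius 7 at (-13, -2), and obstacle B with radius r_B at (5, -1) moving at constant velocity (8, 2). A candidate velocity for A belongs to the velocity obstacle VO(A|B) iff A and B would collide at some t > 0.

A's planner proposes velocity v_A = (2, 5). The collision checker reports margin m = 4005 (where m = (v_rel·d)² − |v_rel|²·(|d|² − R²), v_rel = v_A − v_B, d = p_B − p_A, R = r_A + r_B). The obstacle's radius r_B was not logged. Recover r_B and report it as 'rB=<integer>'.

m = 4005
d = (18, 1);  v_rel = (-6, 3),  |v_rel|² = 45
v_rel×d = (-6)·(1) − (3)·(18) = -60
since m = R²·45 − (-60)²:  R² = (3600 + 4005) / 45 = 169
R = √169 = 13  ⇒  r_B = 13 − 7 = 6

rB=6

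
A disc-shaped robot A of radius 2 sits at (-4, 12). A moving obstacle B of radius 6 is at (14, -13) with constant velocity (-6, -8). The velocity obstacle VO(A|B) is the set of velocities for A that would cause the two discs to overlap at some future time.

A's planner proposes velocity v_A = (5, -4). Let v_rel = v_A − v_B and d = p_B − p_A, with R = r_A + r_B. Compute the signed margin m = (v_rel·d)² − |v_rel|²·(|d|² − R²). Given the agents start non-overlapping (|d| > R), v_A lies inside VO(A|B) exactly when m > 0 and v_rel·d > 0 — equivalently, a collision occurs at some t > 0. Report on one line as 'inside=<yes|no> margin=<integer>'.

d = (18, -25),  |d|² = 949;  R = 2+6 = 8,  c = 949−8² = 885
v_rel = (11, 4),  |v_rel|² = 137;  v_rel·d = (11)·(18) + (4)·(-25) = 98
137·t² − 196·t + 885 = 0  ⇒  m = 98² − 137·885 = -111641
m = -111641 < 0,  v_rel·d = 98 > 0  ⇒  outside

inside=no margin=-111641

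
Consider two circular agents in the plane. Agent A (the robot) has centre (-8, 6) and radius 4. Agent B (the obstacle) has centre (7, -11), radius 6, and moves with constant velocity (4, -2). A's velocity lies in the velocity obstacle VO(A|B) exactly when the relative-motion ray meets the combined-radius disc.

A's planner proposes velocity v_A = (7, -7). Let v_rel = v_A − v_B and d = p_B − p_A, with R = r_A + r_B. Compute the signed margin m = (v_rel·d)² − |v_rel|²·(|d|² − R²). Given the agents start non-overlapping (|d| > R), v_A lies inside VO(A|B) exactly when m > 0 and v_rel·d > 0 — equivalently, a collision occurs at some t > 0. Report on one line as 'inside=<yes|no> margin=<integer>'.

d = (15, -17),  |d|² = 514;  R = 4+6 = 10,  c = 514−10² = 414
v_rel = (3, -5),  |v_rel|² = 34;  v_rel·d = (3)·(15) + (-5)·(-17) = 130
34·t² − 260·t + 414 = 0  ⇒  m = 130² − 34·414 = 2824
m = 2824 > 0,  v_rel·d = 130 > 0  ⇒  inside

inside=yes margin=2824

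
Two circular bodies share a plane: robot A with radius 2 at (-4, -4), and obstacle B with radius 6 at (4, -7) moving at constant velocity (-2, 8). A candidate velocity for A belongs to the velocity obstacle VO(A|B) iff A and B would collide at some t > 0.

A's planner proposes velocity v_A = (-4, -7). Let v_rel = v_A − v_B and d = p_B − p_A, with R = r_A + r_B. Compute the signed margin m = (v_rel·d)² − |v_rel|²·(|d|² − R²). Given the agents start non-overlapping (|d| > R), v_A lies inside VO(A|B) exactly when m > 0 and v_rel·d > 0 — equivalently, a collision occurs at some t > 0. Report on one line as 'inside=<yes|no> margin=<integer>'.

d = (8, -3),  |d|² = 73;  R = 2+6 = 8,  c = 73−8² = 9
v_rel = (-2, -15),  |v_rel|² = 229;  v_rel·d = (-2)·(8) + (-15)·(-3) = 29
229·t² − 58·t + 9 = 0  ⇒  m = 29² − 229·9 = -1220
m = -1220 < 0,  v_rel·d = 29 > 0  ⇒  outside

inside=no margin=-1220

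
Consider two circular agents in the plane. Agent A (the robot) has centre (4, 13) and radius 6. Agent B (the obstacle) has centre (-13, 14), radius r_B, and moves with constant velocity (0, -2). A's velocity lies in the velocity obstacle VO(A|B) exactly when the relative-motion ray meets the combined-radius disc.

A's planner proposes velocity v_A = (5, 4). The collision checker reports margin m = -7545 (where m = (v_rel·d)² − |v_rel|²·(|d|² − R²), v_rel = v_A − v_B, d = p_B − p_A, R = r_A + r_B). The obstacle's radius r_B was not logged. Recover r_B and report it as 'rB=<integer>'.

m = -7545
d = (-17, 1);  v_rel = (5, 6),  |v_rel|² = 61
v_rel×d = (5)·(1) − (6)·(-17) = 107
since m = R²·61 − 107²:  R² = (11449 + -7545) / 61 = 64
R = √64 = 8  ⇒  r_B = 8 − 6 = 2

rB=2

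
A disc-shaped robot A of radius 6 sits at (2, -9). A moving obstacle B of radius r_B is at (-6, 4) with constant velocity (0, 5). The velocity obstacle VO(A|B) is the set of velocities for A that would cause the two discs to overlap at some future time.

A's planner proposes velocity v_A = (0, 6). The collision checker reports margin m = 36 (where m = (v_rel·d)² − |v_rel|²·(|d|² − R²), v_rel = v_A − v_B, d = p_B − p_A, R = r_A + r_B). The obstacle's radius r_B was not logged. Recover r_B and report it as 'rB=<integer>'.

m = 36
d = (-8, 13);  v_rel = (0, 1),  |v_rel|² = 1
v_rel×d = (0)·(13) − (1)·(-8) = 8
since m = R²·1 − 8²:  R² = (64 + 36) / 1 = 100
R = √100 = 10  ⇒  r_B = 10 − 6 = 4

rB=4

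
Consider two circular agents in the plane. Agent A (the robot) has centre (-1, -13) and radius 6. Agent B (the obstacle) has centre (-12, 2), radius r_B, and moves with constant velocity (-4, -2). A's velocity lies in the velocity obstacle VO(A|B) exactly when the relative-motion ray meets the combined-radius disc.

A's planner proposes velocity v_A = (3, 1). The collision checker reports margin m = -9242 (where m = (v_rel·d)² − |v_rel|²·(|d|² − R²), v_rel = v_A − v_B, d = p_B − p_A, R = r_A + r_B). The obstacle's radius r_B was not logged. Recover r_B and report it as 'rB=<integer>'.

m = -9242
d = (-11, 15);  v_rel = (7, 3),  |v_rel|² = 58
v_rel×d = (7)·(15) − (3)·(-11) = 138
since m = R²·58 − 138²:  R² = (19044 + -9242) / 58 = 169
R = √169 = 13  ⇒  r_B = 13 − 6 = 7

rB=7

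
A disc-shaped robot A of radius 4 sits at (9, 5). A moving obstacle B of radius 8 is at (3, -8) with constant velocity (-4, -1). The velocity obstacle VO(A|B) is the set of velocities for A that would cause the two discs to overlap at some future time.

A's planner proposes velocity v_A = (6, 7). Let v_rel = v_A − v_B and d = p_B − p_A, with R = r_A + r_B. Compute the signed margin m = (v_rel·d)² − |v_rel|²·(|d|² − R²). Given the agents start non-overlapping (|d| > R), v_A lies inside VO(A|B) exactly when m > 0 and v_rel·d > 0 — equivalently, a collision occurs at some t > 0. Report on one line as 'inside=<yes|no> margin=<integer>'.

d = (-6, -13),  |d|² = 205;  R = 4+8 = 12,  c = 205−12² = 61
v_rel = (10, 8),  |v_rel|² = 164;  v_rel·d = (10)·(-6) + (8)·(-13) = -164
164·t² + 328·t + 61 = 0  ⇒  m = (-164)² − 164·61 = 16892
m = 16892 > 0,  v_rel·d = -164 < 0  ⇒  outside

inside=no margin=16892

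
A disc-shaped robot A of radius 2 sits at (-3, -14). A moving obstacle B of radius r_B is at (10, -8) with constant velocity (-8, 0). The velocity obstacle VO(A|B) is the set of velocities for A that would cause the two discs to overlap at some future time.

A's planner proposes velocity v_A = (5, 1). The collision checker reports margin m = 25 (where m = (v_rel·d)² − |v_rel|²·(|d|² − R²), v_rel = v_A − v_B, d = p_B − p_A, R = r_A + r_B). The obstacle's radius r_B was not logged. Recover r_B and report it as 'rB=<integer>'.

m = 25
d = (13, 6);  v_rel = (13, 1),  |v_rel|² = 170
v_rel×d = (13)·(6) − (1)·(13) = 65
since m = R²·170 − 65²:  R² = (4225 + 25) / 170 = 25
R = √25 = 5  ⇒  r_B = 5 − 2 = 3

rB=3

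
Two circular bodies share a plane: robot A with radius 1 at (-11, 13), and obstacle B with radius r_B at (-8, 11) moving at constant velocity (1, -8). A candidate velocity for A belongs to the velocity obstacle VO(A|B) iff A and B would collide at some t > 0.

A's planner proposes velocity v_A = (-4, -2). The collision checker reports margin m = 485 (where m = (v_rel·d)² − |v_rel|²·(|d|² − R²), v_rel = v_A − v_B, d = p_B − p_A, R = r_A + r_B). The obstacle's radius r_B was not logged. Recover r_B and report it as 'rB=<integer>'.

m = 485
d = (3, -2);  v_rel = (-5, 6),  |v_rel|² = 61
v_rel×d = (-5)·(-2) − (6)·(3) = -8
since m = R²·61 − (-8)²:  R² = (64 + 485) / 61 = 9
R = √9 = 3  ⇒  r_B = 3 − 1 = 2

rB=2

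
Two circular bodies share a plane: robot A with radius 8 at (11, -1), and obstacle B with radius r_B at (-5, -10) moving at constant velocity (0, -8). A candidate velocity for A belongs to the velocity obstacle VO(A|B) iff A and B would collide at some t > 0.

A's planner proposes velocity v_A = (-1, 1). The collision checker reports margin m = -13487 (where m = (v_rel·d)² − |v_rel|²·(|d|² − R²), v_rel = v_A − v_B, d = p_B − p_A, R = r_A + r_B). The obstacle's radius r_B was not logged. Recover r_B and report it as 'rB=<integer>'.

m = -13487
d = (-16, -9);  v_rel = (-1, 9),  |v_rel|² = 82
v_rel×d = (-1)·(-9) − (9)·(-16) = 153
since m = R²·82 − 153²:  R² = (23409 + -13487) / 82 = 121
R = √121 = 11  ⇒  r_B = 11 − 8 = 3

rB=3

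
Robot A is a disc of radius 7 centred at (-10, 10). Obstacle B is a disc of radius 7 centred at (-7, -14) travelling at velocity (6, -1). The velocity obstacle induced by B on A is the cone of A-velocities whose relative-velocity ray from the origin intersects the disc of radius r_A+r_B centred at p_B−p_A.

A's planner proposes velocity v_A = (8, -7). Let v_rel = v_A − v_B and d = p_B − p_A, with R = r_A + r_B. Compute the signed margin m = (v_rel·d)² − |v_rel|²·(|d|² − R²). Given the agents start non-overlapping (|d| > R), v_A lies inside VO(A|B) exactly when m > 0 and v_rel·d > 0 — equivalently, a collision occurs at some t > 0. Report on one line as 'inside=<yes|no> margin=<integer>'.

d = (3, -24),  |d|² = 585;  R = 7+7 = 14,  c = 585−14² = 389
v_rel = (2, -6),  |v_rel|² = 40;  v_rel·d = (2)·(3) + (-6)·(-24) = 150
40·t² − 300·t + 389 = 0  ⇒  m = 150² − 40·389 = 6940
m = 6940 > 0,  v_rel·d = 150 > 0  ⇒  inside

inside=yes margin=6940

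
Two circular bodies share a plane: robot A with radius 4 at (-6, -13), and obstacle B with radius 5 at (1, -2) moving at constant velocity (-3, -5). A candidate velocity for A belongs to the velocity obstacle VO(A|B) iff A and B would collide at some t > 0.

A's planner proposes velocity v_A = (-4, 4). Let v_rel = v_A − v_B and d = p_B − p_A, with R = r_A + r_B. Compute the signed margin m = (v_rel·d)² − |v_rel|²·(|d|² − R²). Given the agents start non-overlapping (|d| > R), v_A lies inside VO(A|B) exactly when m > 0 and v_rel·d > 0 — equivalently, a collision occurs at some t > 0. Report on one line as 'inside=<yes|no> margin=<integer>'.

d = (7, 11),  |d|² = 170;  R = 4+5 = 9,  c = 170−9² = 89
v_rel = (-1, 9),  |v_rel|² = 82;  v_rel·d = (-1)·(7) + (9)·(11) = 92
82·t² − 184·t + 89 = 0  ⇒  m = 92² − 82·89 = 1166
m = 1166 > 0,  v_rel·d = 92 > 0  ⇒  inside

inside=yes margin=1166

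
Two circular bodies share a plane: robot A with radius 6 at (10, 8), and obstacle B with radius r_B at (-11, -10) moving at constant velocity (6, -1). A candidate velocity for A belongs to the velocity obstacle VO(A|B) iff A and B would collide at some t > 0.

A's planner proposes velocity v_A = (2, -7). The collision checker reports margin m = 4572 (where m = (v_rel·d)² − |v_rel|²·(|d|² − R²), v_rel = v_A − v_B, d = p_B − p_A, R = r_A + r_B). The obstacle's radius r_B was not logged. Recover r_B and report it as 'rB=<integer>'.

m = 4572
d = (-21, -18);  v_rel = (-4, -6),  |v_rel|² = 52
v_rel×d = (-4)·(-18) − (-6)·(-21) = -54
since m = R²·52 − (-54)²:  R² = (2916 + 4572) / 52 = 144
R = √144 = 12  ⇒  r_B = 12 − 6 = 6

rB=6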